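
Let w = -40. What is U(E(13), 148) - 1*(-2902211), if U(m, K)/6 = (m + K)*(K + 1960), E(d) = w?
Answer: 4268195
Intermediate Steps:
E(d) = -40
U(m, K) = 6*(1960 + K)*(K + m) (U(m, K) = 6*((m + K)*(K + 1960)) = 6*((K + m)*(1960 + K)) = 6*((1960 + K)*(K + m)) = 6*(1960 + K)*(K + m))
U(E(13), 148) - 1*(-2902211) = (6*148² + 11760*148 + 11760*(-40) + 6*148*(-40)) - 1*(-2902211) = (6*21904 + 1740480 - 470400 - 35520) + 2902211 = (131424 + 1740480 - 470400 - 35520) + 2902211 = 1365984 + 2902211 = 4268195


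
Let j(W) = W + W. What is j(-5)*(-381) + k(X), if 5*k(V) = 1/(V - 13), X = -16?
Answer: 552449/145 ≈ 3810.0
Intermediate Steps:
j(W) = 2*W
k(V) = 1/(5*(-13 + V)) (k(V) = 1/(5*(V - 13)) = 1/(5*(-13 + V)))
j(-5)*(-381) + k(X) = (2*(-5))*(-381) + 1/(5*(-13 - 16)) = -10*(-381) + (1/5)/(-29) = 3810 + (1/5)*(-1/29) = 3810 - 1/145 = 552449/145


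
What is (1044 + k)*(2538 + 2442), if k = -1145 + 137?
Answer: 179280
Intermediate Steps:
k = -1008
(1044 + k)*(2538 + 2442) = (1044 - 1008)*(2538 + 2442) = 36*4980 = 179280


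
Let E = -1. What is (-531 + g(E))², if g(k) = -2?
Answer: 284089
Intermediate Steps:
(-531 + g(E))² = (-531 - 2)² = (-533)² = 284089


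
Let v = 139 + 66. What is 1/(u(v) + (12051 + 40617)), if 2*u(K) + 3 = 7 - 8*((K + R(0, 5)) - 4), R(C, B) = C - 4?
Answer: 1/51882 ≈ 1.9275e-5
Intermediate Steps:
R(C, B) = -4 + C
v = 205
u(K) = 34 - 4*K (u(K) = -3/2 + (7 - 8*((K + (-4 + 0)) - 4))/2 = -3/2 + (7 - 8*((K - 4) - 4))/2 = -3/2 + (7 - 8*((-4 + K) - 4))/2 = -3/2 + (7 - 8*(-8 + K))/2 = -3/2 + (7 + (64 - 8*K))/2 = -3/2 + (71 - 8*K)/2 = -3/2 + (71/2 - 4*K) = 34 - 4*K)
1/(u(v) + (12051 + 40617)) = 1/((34 - 4*205) + (12051 + 40617)) = 1/((34 - 820) + 52668) = 1/(-786 + 52668) = 1/51882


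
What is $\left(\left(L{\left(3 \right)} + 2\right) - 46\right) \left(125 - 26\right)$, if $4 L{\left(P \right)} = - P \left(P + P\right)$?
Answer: $- \frac{9603}{2} \approx -4801.5$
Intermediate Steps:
$L{\left(P \right)} = - \frac{P^{2}}{2}$ ($L{\left(P \right)} = \frac{- P \left(P + P\right)}{4} = \frac{- P 2 P}{4} = \frac{\left(-2\right) P^{2}}{4} = - \frac{P^{2}}{2}$)
$\left(\left(L{\left(3 \right)} + 2\right) - 46\right) \left(125 - 26\right) = \left(\left(- \frac{3^{2}}{2} + 2\right) - 46\right) \left(125 - 26\right) = \left(\left(\left(- \frac{1}{2}\right) 9 + 2\right) - 46\right) 99 = \left(\left(- \frac{9}{2} + 2\right) - 46\right) 99 = \left(- \frac{5}{2} - 46\right) 99 = \left(- \frac{97}{2}\right) 99 = - \frac{9603}{2}$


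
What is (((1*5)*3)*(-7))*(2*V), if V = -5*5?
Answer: 5250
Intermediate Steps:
V = -25
(((1*5)*3)*(-7))*(2*V) = (((1*5)*3)*(-7))*(2*(-25)) = ((5*3)*(-7))*(-50) = (15*(-7))*(-50) = -105*(-50) = 5250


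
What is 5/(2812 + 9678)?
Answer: 1/2498 ≈ 0.00040032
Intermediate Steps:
5/(2812 + 9678) = 5/12490 = (1/12490)*5 = 1/2498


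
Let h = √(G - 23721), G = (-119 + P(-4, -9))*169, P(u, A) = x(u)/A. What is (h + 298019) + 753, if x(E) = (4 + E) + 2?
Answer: 298772 + I*√394826/3 ≈ 2.9877e+5 + 209.45*I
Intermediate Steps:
x(E) = 6 + E
P(u, A) = (6 + u)/A
G = -181337/9 (G = (-119 + (6 - 4)/(-9))*169 = (-119 - ⅑*2)*169 = (-119 - 2/9)*169 = -1073/9*169 = -181337/9 ≈ -20149.)
h = I*√394826/3 (h = √(-181337/9 - 23721) = √(-394826/9) = I*√394826/3 ≈ 209.45*I)
(h + 298019) + 753 = (I*√394826/3 + 298019) + 753 = (298019 + I*√394826/3) + 753 = 298772 + I*√394826/3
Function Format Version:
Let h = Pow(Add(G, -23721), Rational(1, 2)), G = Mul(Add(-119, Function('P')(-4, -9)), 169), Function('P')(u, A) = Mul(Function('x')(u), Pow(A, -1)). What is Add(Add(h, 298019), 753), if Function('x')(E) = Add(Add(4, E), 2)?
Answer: Add(298772, Mul(Rational(1, 3), I, Pow(394826, Rational(1, 2)))) ≈ Add(2.9877e+5, Mul(209.45, I))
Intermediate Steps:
Function('x')(E) = Add(6, E)
Function('P')(u, A) = Mul(Pow(A, -1), Add(6, u)) (Function('P')(u, A) = Mul(Add(6, u), Pow(A, -1)) = Mul(Pow(A, -1), Add(6, u)))
G = Rational(-181337, 9) (G = Mul(Add(-119, Mul(Pow(-9, -1), Add(6, -4))), 169) = Mul(Add(-119, Mul(Rational(-1, 9), 2)), 169) = Mul(Add(-119, Rational(-2, 9)), 169) = Mul(Rational(-1073, 9), 169) = Rational(-181337, 9) ≈ -20149.)
h = Mul(Rational(1, 3), I, Pow(394826, Rational(1, 2))) (h = Pow(Add(Rational(-181337, 9), -23721), Rational(1, 2)) = Pow(Rational(-394826, 9), Rational(1, 2)) = Mul(Rational(1, 3), I, Pow(394826, Rational(1, 2))) ≈ Mul(209.45, I))
Add(Add(h, 298019), 753) = Add(Add(Mul(Rational(1, 3), I, Pow(394826, Rational(1, 2))), 298019), 753) = Add(Add(298019, Mul(Rational(1, 3), I, Pow(394826, Rational(1, 2)))), 753) = Add(298772, Mul(Rational(1, 3), I, Pow(394826, Rational(1, 2))))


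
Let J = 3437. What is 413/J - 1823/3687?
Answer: -677560/1810317 ≈ -0.37428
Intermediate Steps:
413/J - 1823/3687 = 413/3437 - 1823/3687 = 413*(1/3437) - 1823*1/3687 = 59/491 - 1823/3687 = -677560/1810317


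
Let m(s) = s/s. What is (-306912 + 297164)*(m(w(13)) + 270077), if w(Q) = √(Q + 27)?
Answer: -2632720344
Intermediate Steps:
w(Q) = √(27 + Q)
m(s) = 1
(-306912 + 297164)*(m(w(13)) + 270077) = (-306912 + 297164)*(1 + 270077) = -9748*270078 = -2632720344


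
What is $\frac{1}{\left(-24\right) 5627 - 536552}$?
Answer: $- \frac{1}{671600} \approx -1.489 \cdot 10^{-6}$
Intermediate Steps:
$\frac{1}{\left(-24\right) 5627 - 536552} = \frac{1}{-135048 - 536552} = \frac{1}{-671600} = - \frac{1}{671600}$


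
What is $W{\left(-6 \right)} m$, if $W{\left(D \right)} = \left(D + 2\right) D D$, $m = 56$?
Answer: $-8064$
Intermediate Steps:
$W{\left(D \right)} = D^{2} \left(2 + D\right)$ ($W{\left(D \right)} = \left(2 + D\right) D^{2} = D^{2} \left(2 + D\right)$)
$W{\left(-6 \right)} m = \left(-6\right)^{2} \left(2 - 6\right) 56 = 36 \left(-4\right) 56 = \left(-144\right) 56 = -8064$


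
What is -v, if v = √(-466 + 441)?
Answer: -5*I ≈ -5.0*I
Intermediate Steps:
v = 5*I (v = √(-25) = 5*I ≈ 5.0*I)
-v = -5*I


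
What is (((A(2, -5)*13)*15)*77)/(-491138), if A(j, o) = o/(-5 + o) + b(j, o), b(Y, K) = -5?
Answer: 135135/982276 ≈ 0.13757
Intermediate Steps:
A(j, o) = -5 + o/(-5 + o) (A(j, o) = o/(-5 + o) - 5 = -5 + o/(-5 + o))
(((A(2, -5)*13)*15)*77)/(-491138) = (((((25 - 4*(-5))/(-5 - 5))*13)*15)*77)/(-491138) = (((((25 + 20)/(-10))*13)*15)*77)*(-1/491138) = (((-⅒*45*13)*15)*77)*(-1/491138) = ((-9/2*13*15)*77)*(-1/491138) = (-117/2*15*77)*(-1/491138) = -1755/2*77*(-1/491138) = -135135/2*(-1/491138) = 135135/982276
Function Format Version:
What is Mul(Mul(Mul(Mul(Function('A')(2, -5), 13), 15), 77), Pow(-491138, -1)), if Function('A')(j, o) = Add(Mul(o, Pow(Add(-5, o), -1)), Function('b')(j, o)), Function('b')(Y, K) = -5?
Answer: Rational(135135, 982276) ≈ 0.13757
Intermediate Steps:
Function('A')(j, o) = Add(-5, Mul(o, Pow(Add(-5, o), -1))) (Function('A')(j, o) = Add(Mul(o, Pow(Add(-5, o), -1)), -5) = Add(-5, Mul(o, Pow(Add(-5, o), -1))))
Mul(Mul(Mul(Mul(Function('A')(2, -5), 13), 15), 77), Pow(-491138, -1)) = Mul(Mul(Mul(Mul(Mul(Pow(Add(-5, -5), -1), Add(25, Mul(-4, -5))), 13), 15), 77), Pow(-491138, -1)) = Mul(Mul(Mul(Mul(Mul(Pow(-10, -1), Add(25, 20)), 13), 15), 77), Rational(-1, 491138)) = Mul(Mul(Mul(Mul(Mul(Rational(-1, 10), 45), 13), 15), 77), Rational(-1, 491138)) = Mul(Mul(Mul(Mul(Rational(-9, 2), 13), 15), 77), Rational(-1, 491138)) = Mul(Mul(Mul(Rational(-117, 2), 15), 77), Rational(-1, 491138)) = Mul(Mul(Rational(-1755, 2), 77), Rational(-1, 491138)) = Mul(Rational(-135135, 2), Rational(-1, 491138)) = Rational(135135, 982276)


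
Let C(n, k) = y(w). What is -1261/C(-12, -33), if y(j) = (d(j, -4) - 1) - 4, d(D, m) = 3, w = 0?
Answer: 1261/2 ≈ 630.50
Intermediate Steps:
y(j) = -2 (y(j) = (3 - 1) - 4 = 2 - 4 = -2)
C(n, k) = -2
-1261/C(-12, -33) = -1261/(-2) = -1261*(-1/2) = 1261/2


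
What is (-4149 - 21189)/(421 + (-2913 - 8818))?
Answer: 4223/1885 ≈ 2.2403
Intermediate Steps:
(-4149 - 21189)/(421 + (-2913 - 8818)) = -25338/(421 - 11731) = -25338/(-11310) = -25338*(-1/11310) = 4223/1885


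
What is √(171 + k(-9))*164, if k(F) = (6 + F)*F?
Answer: 492*√22 ≈ 2307.7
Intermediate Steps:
k(F) = F*(6 + F)
√(171 + k(-9))*164 = √(171 - 9*(6 - 9))*164 = √(171 - 9*(-3))*164 = √(171 + 27)*164 = √198*164 = (3*√22)*164 = 492*√22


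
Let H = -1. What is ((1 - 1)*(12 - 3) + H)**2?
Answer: 1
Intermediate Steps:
((1 - 1)*(12 - 3) + H)**2 = ((1 - 1)*(12 - 3) - 1)**2 = (0*9 - 1)**2 = (0 - 1)**2 = (-1)**2 = 1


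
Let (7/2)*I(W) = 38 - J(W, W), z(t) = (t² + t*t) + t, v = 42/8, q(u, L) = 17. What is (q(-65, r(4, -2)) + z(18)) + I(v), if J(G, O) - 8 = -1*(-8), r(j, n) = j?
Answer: 4825/7 ≈ 689.29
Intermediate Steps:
J(G, O) = 16 (J(G, O) = 8 - 1*(-8) = 8 + 8 = 16)
v = 21/4 (v = 42*(⅛) = 21/4 ≈ 5.2500)
z(t) = t + 2*t² (z(t) = (t² + t²) + t = 2*t² + t = t + 2*t²)
I(W) = 44/7 (I(W) = 2*(38 - 1*16)/7 = 2*(38 - 16)/7 = (2/7)*22 = 44/7)
(q(-65, r(4, -2)) + z(18)) + I(v) = (17 + 18*(1 + 2*18)) + 44/7 = (17 + 18*(1 + 36)) + 44/7 = (17 + 18*37) + 44/7 = (17 + 666) + 44/7 = 683 + 44/7 = 4825/7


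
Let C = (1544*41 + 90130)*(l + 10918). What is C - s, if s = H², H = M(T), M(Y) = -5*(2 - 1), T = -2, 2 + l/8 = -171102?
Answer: -208350176701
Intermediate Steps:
l = -1368832 (l = -16 + 8*(-171102) = -16 - 1368816 = -1368832)
M(Y) = -5 (M(Y) = -5*1 = -5)
H = -5
C = -208350176676 (C = (1544*41 + 90130)*(-1368832 + 10918) = (63304 + 90130)*(-1357914) = 153434*(-1357914) = -208350176676)
s = 25 (s = (-5)² = 25)
C - s = -208350176676 - 1*25 = -208350176676 - 25 = -208350176701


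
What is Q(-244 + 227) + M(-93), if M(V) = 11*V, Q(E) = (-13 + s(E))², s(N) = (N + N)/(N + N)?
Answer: -879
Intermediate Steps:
s(N) = 1 (s(N) = (2*N)/((2*N)) = (2*N)*(1/(2*N)) = 1)
Q(E) = 144 (Q(E) = (-13 + 1)² = (-12)² = 144)
Q(-244 + 227) + M(-93) = 144 + 11*(-93) = 144 - 1023 = -879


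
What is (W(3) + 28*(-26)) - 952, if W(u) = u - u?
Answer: -1680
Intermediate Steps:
W(u) = 0
(W(3) + 28*(-26)) - 952 = (0 + 28*(-26)) - 952 = (0 - 728) - 952 = -728 - 952 = -1680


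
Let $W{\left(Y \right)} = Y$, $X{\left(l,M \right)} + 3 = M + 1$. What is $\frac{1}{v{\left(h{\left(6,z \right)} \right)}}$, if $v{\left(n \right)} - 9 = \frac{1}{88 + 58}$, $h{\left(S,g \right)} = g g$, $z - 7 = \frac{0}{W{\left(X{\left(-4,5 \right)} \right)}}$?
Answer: $\frac{146}{1315} \approx 0.11103$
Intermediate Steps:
$X{\left(l,M \right)} = -2 + M$ ($X{\left(l,M \right)} = -3 + \left(M + 1\right) = -3 + \left(1 + M\right) = -2 + M$)
$z = 7$ ($z = 7 + \frac{0}{-2 + 5} = 7 + \frac{0}{3} = 7 + 0 \cdot \frac{1}{3} = 7 + 0 = 7$)
$h{\left(S,g \right)} = g^{2}$
$v{\left(n \right)} = \frac{1315}{146}$ ($v{\left(n \right)} = 9 + \frac{1}{88 + 58} = 9 + \frac{1}{146} = \frac{1315}{146}$)
$\frac{1}{v{\left(h{\left(6,z \right)} \right)}} = \frac{1}{\frac{1315}{146}} = \frac{146}{1315}$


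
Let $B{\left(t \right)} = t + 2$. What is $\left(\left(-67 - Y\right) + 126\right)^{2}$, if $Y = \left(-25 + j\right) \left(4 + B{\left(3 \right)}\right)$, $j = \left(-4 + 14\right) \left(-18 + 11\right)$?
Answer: $835396$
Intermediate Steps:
$B{\left(t \right)} = 2 + t$
$j = -70$ ($j = 10 \left(-7\right) = -70$)
$Y = -855$ ($Y = \left(-25 - 70\right) \left(4 + \left(2 + 3\right)\right) = - 95 \left(4 + 5\right) = \left(-95\right) 9 = -855$)
$\left(\left(-67 - Y\right) + 126\right)^{2} = \left(\left(-67 - -855\right) + 126\right)^{2} = \left(\left(-67 + 855\right) + 126\right)^{2} = \left(788 + 126\right)^{2} = 914^{2} = 835396$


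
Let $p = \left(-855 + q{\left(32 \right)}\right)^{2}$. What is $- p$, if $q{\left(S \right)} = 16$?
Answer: $-703921$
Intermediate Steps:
$p = 703921$ ($p = \left(-855 + 16\right)^{2} = \left(-839\right)^{2} = 703921$)
$- p = \left(-1\right) 703921 = -703921$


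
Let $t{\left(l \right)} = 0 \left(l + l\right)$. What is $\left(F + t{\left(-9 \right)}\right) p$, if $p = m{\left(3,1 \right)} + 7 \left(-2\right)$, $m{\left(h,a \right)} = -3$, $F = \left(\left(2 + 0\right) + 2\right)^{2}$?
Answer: $-272$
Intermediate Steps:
$t{\left(l \right)} = 0$ ($t{\left(l \right)} = 0 \cdot 2 l = 0$)
$F = 16$ ($F = \left(2 + 2\right)^{2} = 4^{2} = 16$)
$p = -17$ ($p = -3 + 7 \left(-2\right) = -3 - 14 = -17$)
$\left(F + t{\left(-9 \right)}\right) p = \left(16 + 0\right) \left(-17\right) = 16 \left(-17\right) = -272$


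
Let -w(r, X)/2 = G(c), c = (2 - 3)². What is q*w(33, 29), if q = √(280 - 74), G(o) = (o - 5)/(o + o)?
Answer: 4*√206 ≈ 57.411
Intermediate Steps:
c = 1 (c = (-1)² = 1)
G(o) = (-5 + o)/(2*o) (G(o) = (-5 + o)/((2*o)) = (-5 + o)*(1/(2*o)) = (-5 + o)/(2*o))
w(r, X) = 4 (w(r, X) = -(-5 + 1)/1 = -(-4) = -2*(-2) = 4)
q = √206 ≈ 14.353
q*w(33, 29) = √206*4 = 4*√206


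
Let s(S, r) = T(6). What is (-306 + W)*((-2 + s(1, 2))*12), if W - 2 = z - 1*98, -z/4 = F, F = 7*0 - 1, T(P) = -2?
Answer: 19104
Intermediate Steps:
F = -1 (F = 0 - 1 = -1)
z = 4 (z = -4*(-1) = 4)
s(S, r) = -2
W = -92 (W = 2 + (4 - 1*98) = 2 + (4 - 98) = 2 - 94 = -92)
(-306 + W)*((-2 + s(1, 2))*12) = (-306 - 92)*((-2 - 2)*12) = -(-1592)*12 = -398*(-48) = 19104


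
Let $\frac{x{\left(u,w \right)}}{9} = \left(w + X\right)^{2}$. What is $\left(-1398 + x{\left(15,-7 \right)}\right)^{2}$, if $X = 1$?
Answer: $1153476$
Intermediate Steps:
$x{\left(u,w \right)} = 9 \left(1 + w\right)^{2}$ ($x{\left(u,w \right)} = 9 \left(w + 1\right)^{2} = 9 \left(1 + w\right)^{2}$)
$\left(-1398 + x{\left(15,-7 \right)}\right)^{2} = \left(-1398 + 9 \left(1 - 7\right)^{2}\right)^{2} = \left(-1398 + 9 \left(-6\right)^{2}\right)^{2} = \left(-1398 + 9 \cdot 36\right)^{2} = \left(-1398 + 324\right)^{2} = \left(-1074\right)^{2} = 1153476$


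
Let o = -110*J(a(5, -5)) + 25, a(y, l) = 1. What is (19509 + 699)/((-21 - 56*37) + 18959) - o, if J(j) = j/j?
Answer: 242303/2811 ≈ 86.198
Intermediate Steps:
J(j) = 1
o = -85 (o = -110*1 + 25 = -110 + 25 = -85)
(19509 + 699)/((-21 - 56*37) + 18959) - o = (19509 + 699)/((-21 - 56*37) + 18959) - 1*(-85) = 20208/((-21 - 2072) + 18959) + 85 = 20208/(-2093 + 18959) + 85 = 20208/16866 + 85 = 20208*(1/16866) + 85 = 3368/2811 + 85 = 242303/2811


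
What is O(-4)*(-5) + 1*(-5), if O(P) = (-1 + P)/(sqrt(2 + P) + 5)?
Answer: -5*sqrt(2)/(sqrt(2) - 5*I) ≈ -0.37037 - 1.3095*I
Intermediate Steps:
O(P) = (-1 + P)/(5 + sqrt(2 + P))
O(-4)*(-5) + 1*(-5) = ((-1 - 4)/(5 + sqrt(2 - 4)))*(-5) + 1*(-5) = (-5/(5 + sqrt(-2)))*(-5) - 5 = (-5/(5 + I*sqrt(2)))*(-5) - 5 = -5/(5 + I*sqrt(2))*(-5) - 5 = 25/(5 + I*sqrt(2)) - 5 = -5 + 25/(5 + I*sqrt(2))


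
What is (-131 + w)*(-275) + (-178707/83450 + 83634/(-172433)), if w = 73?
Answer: 229475270666069/14389533850 ≈ 15947.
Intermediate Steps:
(-131 + w)*(-275) + (-178707/83450 + 83634/(-172433)) = (-131 + 73)*(-275) + (-178707/83450 + 83634/(-172433)) = -58*(-275) + (-178707*1/83450 + 83634*(-1/172433)) = 15950 + (-178707/83450 - 83634/172433) = 15950 - 37794241431/14389533850 = 229475270666069/14389533850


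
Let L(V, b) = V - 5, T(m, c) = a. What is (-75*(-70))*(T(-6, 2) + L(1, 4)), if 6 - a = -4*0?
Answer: 10500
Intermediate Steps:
a = 6 (a = 6 - (-4)*0 = 6 - 1*0 = 6 + 0 = 6)
T(m, c) = 6
L(V, b) = -5 + V
(-75*(-70))*(T(-6, 2) + L(1, 4)) = (-75*(-70))*(6 + (-5 + 1)) = 5250*(6 - 4) = 5250*2 = 10500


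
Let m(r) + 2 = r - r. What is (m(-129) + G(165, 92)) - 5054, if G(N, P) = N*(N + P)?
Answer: 37349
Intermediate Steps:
m(r) = -2 (m(r) = -2 + (r - r) = -2 + 0 = -2)
(m(-129) + G(165, 92)) - 5054 = (-2 + 165*(165 + 92)) - 5054 = (-2 + 165*257) - 5054 = (-2 + 42405) - 5054 = 42403 - 5054 = 37349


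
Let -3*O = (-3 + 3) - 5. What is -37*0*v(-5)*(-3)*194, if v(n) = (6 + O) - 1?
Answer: 0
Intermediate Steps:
O = 5/3 (O = -((-3 + 3) - 5)/3 = -(0 - 5)/3 = -1/3*(-5) = 5/3 ≈ 1.6667)
v(n) = 20/3 (v(n) = (6 + 5/3) - 1 = 23/3 - 1 = 20/3)
-37*0*v(-5)*(-3)*194 = -37*0*(20/3)*(-3)*194 = -0*(-3)*194 = -37*0*194 = 0*194 = 0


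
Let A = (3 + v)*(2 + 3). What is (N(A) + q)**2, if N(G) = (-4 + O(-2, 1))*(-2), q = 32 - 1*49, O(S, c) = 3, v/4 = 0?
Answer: 225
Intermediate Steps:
v = 0 (v = 4*0 = 0)
q = -17 (q = 32 - 49 = -17)
A = 15 (A = (3 + 0)*(2 + 3) = 3*5 = 15)
N(G) = 2 (N(G) = (-4 + 3)*(-2) = -1*(-2) = 2)
(N(A) + q)**2 = (2 - 17)**2 = (-15)**2 = 225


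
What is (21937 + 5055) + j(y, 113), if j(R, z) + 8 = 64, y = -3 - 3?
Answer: 27048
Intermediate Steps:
y = -6
j(R, z) = 56 (j(R, z) = -8 + 64 = 56)
(21937 + 5055) + j(y, 113) = (21937 + 5055) + 56 = 26992 + 56 = 27048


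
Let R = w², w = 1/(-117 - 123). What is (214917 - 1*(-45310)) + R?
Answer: 14989075201/57600 ≈ 2.6023e+5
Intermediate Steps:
w = -1/240 (w = 1/(-240) = -1/240 ≈ -0.0041667)
R = 1/57600 (R = (-1/240)² = 1/57600 ≈ 1.7361e-5)
(214917 - 1*(-45310)) + R = (214917 - 1*(-45310)) + 1/57600 = (214917 + 45310) + 1/57600 = 260227 + 1/57600 = 14989075201/57600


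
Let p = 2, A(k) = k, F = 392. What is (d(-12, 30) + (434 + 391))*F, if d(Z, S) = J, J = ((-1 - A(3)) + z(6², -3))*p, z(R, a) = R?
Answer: 348488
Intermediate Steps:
J = 64 (J = ((-1 - 1*3) + 6²)*2 = ((-1 - 3) + 36)*2 = (-4 + 36)*2 = 32*2 = 64)
d(Z, S) = 64
(d(-12, 30) + (434 + 391))*F = (64 + (434 + 391))*392 = (64 + 825)*392 = 889*392 = 348488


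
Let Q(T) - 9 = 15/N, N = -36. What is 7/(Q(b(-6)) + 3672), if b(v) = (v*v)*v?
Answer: 84/44167 ≈ 0.0019019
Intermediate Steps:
b(v) = v³ (b(v) = v²*v = v³)
Q(T) = 103/12 (Q(T) = 9 + 15/(-36) = 9 + 15*(-1/36) = 9 - 5/12 = 103/12)
7/(Q(b(-6)) + 3672) = 7/(103/12 + 3672) = 7/(44167/12) = (12/44167)*7 = 84/44167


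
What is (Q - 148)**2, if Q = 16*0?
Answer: 21904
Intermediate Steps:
Q = 0
(Q - 148)**2 = (0 - 148)**2 = (-148)**2 = 21904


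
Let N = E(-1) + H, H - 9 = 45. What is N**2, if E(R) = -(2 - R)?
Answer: 2601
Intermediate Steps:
E(R) = -2 + R
H = 54 (H = 9 + 45 = 54)
N = 51 (N = (-2 - 1) + 54 = -3 + 54 = 51)
N**2 = 51**2 = 2601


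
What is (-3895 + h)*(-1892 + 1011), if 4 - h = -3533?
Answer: 315398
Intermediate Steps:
h = 3537 (h = 4 - 1*(-3533) = 4 + 3533 = 3537)
(-3895 + h)*(-1892 + 1011) = (-3895 + 3537)*(-1892 + 1011) = -358*(-881) = 315398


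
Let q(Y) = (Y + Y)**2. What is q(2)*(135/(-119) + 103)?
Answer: 193952/119 ≈ 1629.8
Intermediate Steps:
q(Y) = 4*Y**2 (q(Y) = (2*Y)**2 = 4*Y**2)
q(2)*(135/(-119) + 103) = (4*2**2)*(135/(-119) + 103) = (4*4)*(135*(-1/119) + 103) = 16*(-135/119 + 103) = 16*(12122/119) = 193952/119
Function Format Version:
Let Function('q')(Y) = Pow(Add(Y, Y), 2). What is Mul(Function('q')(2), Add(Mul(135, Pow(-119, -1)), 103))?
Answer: Rational(193952, 119) ≈ 1629.8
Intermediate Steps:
Function('q')(Y) = Mul(4, Pow(Y, 2)) (Function('q')(Y) = Pow(Mul(2, Y), 2) = Mul(4, Pow(Y, 2)))
Mul(Function('q')(2), Add(Mul(135, Pow(-119, -1)), 103)) = Mul(Mul(4, Pow(2, 2)), Add(Mul(135, Pow(-119, -1)), 103)) = Mul(Mul(4, 4), Add(Mul(135, Rational(-1, 119)), 103)) = Mul(16, Add(Rational(-135, 119), 103)) = Mul(16, Rational(12122, 119)) = Rational(193952, 119)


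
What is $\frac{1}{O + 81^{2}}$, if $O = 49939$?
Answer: $\frac{1}{56500} \approx 1.7699 \cdot 10^{-5}$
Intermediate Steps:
$\frac{1}{O + 81^{2}} = \frac{1}{49939 + 81^{2}} = \frac{1}{49939 + 6561} = \frac{1}{56500}$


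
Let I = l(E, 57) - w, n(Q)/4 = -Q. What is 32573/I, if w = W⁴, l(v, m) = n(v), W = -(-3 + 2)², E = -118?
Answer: 32573/471 ≈ 69.157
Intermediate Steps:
W = -1 (W = -1*(-1)² = -1*1 = -1)
n(Q) = -4*Q (n(Q) = 4*(-Q) = -4*Q)
l(v, m) = -4*v
w = 1 (w = (-1)⁴ = 1)
I = 471 (I = -4*(-118) - 1*1 = 472 - 1 = 471)
32573/I = 32573/471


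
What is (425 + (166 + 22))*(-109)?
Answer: -66817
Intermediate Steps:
(425 + (166 + 22))*(-109) = (425 + 188)*(-109) = 613*(-109) = -66817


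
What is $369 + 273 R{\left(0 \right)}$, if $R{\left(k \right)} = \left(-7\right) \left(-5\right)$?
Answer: $9924$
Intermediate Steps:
$R{\left(k \right)} = 35$
$369 + 273 R{\left(0 \right)} = 369 + 273 \cdot 35 = 369 + 9555 = 9924$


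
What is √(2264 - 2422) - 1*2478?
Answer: -2478 + I*√158 ≈ -2478.0 + 12.57*I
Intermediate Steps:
√(2264 - 2422) - 1*2478 = √(-158) - 2478 = I*√158 - 2478 = -2478 + I*√158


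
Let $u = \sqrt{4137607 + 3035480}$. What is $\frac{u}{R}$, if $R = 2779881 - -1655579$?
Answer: $\frac{\sqrt{7173087}}{4435460} \approx 0.00060383$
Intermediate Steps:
$u = \sqrt{7173087} \approx 2678.3$
$R = 4435460$ ($R = 2779881 + 1655579 = 4435460$)
$\frac{u}{R} = \frac{\sqrt{7173087}}{4435460}$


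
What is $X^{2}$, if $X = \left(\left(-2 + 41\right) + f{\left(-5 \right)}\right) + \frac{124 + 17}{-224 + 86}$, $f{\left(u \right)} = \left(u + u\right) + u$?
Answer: $\frac{1117249}{2116} \approx 528.0$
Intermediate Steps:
$f{\left(u \right)} = 3 u$ ($f{\left(u \right)} = 2 u + u = 3 u$)
$X = \frac{1057}{46}$ ($X = \left(\left(-2 + 41\right) + 3 \left(-5\right)\right) + \frac{124 + 17}{-224 + 86} = \left(39 - 15\right) + \frac{141}{-138} = 24 + 141 \left(- \frac{1}{138}\right) = 24 - \frac{47}{46} = \frac{1057}{46} \approx 22.978$)
$X^{2} = \left(\frac{1057}{46}\right)^{2} = \frac{1117249}{2116}$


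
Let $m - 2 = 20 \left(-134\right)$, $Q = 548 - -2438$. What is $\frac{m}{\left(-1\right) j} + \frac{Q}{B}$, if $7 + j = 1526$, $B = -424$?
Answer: $- \frac{1700131}{322028} \approx -5.2794$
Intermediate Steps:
$Q = 2986$ ($Q = 548 + 2438 = 2986$)
$j = 1519$ ($j = -7 + 1526 = 1519$)
$m = -2678$ ($m = 2 + 20 \left(-134\right) = 2 - 2680 = -2678$)
$\frac{m}{\left(-1\right) j} + \frac{Q}{B} = - \frac{2678}{\left(-1\right) 1519} + \frac{2986}{-424} = - \frac{2678}{-1519} + 2986 \left(- \frac{1}{424}\right) = \left(-2678\right) \left(- \frac{1}{1519}\right) - \frac{1493}{212} = \frac{2678}{1519} - \frac{1493}{212} = - \frac{1700131}{322028}$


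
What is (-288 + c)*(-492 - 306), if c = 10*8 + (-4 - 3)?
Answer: 171570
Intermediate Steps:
c = 73 (c = 80 - 7 = 73)
(-288 + c)*(-492 - 306) = (-288 + 73)*(-492 - 306) = -215*(-798) = 171570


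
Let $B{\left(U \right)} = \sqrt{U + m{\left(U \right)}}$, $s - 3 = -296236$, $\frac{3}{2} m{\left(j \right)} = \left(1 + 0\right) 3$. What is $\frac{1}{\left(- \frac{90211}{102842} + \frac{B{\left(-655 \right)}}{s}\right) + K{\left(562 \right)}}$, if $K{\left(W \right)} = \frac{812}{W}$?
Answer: $\frac{41601435832491013275335658}{23615443666141009253002181} + \frac{247392827579133760132 i \sqrt{653}}{23615443666141009253002181} \approx 1.7616 + 0.0002677 i$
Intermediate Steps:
$m{\left(j \right)} = 2$ ($m{\left(j \right)} = \frac{2 \left(1 + 0\right) 3}{3} = \frac{2 \cdot 1 \cdot 3}{3} = \frac{2}{3} \cdot 3 = 2$)
$s = -296233$ ($s = 3 - 296236 = -296233$)
$B{\left(U \right)} = \sqrt{2 + U}$ ($B{\left(U \right)} = \sqrt{U + 2} = \sqrt{2 + U}$)
$\frac{1}{\left(- \frac{90211}{102842} + \frac{B{\left(-655 \right)}}{s}\right) + K{\left(562 \right)}} = \frac{1}{\left(- \frac{90211}{102842} + \frac{\sqrt{2 - 655}}{-296233}\right) + \frac{812}{562}} = \frac{1}{\left(\left(-90211\right) \frac{1}{102842} + \sqrt{-653} \left(- \frac{1}{296233}\right)\right) + 812 \cdot \frac{1}{562}} = \frac{1}{\left(- \frac{90211}{102842} + i \sqrt{653} \left(- \frac{1}{296233}\right)\right) + \frac{406}{281}} = \frac{1}{\left(- \frac{90211}{102842} - \frac{i \sqrt{653}}{296233}\right) + \frac{406}{281}} = \frac{1}{\frac{16404561}{28898602} - \frac{i \sqrt{653}}{296233}}$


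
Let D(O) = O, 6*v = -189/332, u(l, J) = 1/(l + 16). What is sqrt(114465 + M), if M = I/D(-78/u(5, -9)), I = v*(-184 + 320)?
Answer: sqrt(533059420946)/2158 ≈ 338.33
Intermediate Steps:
u(l, J) = 1/(16 + l)
v = -63/664 (v = (-189/332)/6 = (-189*1/332)/6 = (1/6)*(-189/332) = -63/664 ≈ -0.094880)
I = -1071/83 (I = -63*(-184 + 320)/664 = -63/664*136 = -1071/83 ≈ -12.904)
M = 17/2158 (M = -1071*(-1/(78*(16 + 5)))/83 = -1071/(83*((-78/(1/21)))) = -1071/(83*((-78/1/21))) = -1071/(83*((-78*21))) = -1071/83/(-1638) = -1071/83*(-1/1638) = 17/2158 ≈ 0.0078777)
sqrt(114465 + M) = sqrt(114465 + 17/2158) = sqrt(247015487/2158) = sqrt(533059420946)/2158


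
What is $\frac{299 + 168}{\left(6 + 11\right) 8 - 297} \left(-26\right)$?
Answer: $\frac{12142}{161} \approx 75.416$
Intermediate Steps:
$\frac{299 + 168}{\left(6 + 11\right) 8 - 297} \left(-26\right) = \frac{467}{17 \cdot 8 - 297} \left(-26\right) = \frac{467}{136 - 297} \left(-26\right) = \frac{467}{-161} \left(-26\right) = 467 \left(- \frac{1}{161}\right) \left(-26\right) = \left(- \frac{467}{161}\right) \left(-26\right) = \frac{12142}{161}$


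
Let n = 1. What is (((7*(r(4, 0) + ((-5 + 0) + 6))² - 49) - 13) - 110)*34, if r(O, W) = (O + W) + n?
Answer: 2720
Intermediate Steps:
r(O, W) = 1 + O + W (r(O, W) = (O + W) + 1 = 1 + O + W)
(((7*(r(4, 0) + ((-5 + 0) + 6))² - 49) - 13) - 110)*34 = (((7*((1 + 4 + 0) + ((-5 + 0) + 6))² - 49) - 13) - 110)*34 = (((7*(5 + (-5 + 6))² - 49) - 13) - 110)*34 = (((7*(5 + 1)² - 49) - 13) - 110)*34 = (((7*6² - 49) - 13) - 110)*34 = (((7*36 - 49) - 13) - 110)*34 = (((252 - 49) - 13) - 110)*34 = ((203 - 13) - 110)*34 = (190 - 110)*34 = 80*34 = 2720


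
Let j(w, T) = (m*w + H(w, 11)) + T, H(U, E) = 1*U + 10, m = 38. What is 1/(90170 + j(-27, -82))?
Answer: 1/89045 ≈ 1.1230e-5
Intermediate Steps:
H(U, E) = 10 + U (H(U, E) = U + 10 = 10 + U)
j(w, T) = 10 + T + 39*w (j(w, T) = (38*w + (10 + w)) + T = (10 + 39*w) + T = 10 + T + 39*w)
1/(90170 + j(-27, -82)) = 1/(90170 + (10 - 82 + 39*(-27))) = 1/(90170 + (10 - 82 - 1053)) = 1/(90170 - 1125) = 1/89045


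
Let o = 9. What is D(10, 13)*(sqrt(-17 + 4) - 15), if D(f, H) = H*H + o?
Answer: -2670 + 178*I*sqrt(13) ≈ -2670.0 + 641.79*I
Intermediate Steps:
D(f, H) = 9 + H**2 (D(f, H) = H*H + 9 = H**2 + 9 = 9 + H**2)
D(10, 13)*(sqrt(-17 + 4) - 15) = (9 + 13**2)*(sqrt(-17 + 4) - 15) = (9 + 169)*(sqrt(-13) - 15) = 178*(I*sqrt(13) - 15) = 178*(-15 + I*sqrt(13)) = -2670 + 178*I*sqrt(13)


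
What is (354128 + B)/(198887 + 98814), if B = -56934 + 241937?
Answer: 539131/297701 ≈ 1.8110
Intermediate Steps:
B = 185003
(354128 + B)/(198887 + 98814) = (354128 + 185003)/(198887 + 98814) = 539131/297701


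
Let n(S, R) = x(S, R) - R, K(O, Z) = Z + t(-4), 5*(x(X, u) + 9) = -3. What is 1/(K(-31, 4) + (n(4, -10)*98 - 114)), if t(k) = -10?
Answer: -5/404 ≈ -0.012376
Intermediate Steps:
x(X, u) = -48/5 (x(X, u) = -9 + (1/5)*(-3) = -9 - 3/5 = -48/5)
K(O, Z) = -10 + Z (K(O, Z) = Z - 10 = -10 + Z)
n(S, R) = -48/5 - R
1/(K(-31, 4) + (n(4, -10)*98 - 114)) = 1/((-10 + 4) + ((-48/5 - 1*(-10))*98 - 114)) = 1/(-6 + ((-48/5 + 10)*98 - 114)) = 1/(-6 + ((2/5)*98 - 114)) = 1/(-6 + (196/5 - 114)) = 1/(-6 - 374/5) = 1/(-404/5) = -5/404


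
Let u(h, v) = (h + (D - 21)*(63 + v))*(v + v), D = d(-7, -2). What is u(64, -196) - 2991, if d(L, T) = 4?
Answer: -914391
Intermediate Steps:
D = 4
u(h, v) = 2*v*(-1071 + h - 17*v) (u(h, v) = (h + (4 - 21)*(63 + v))*(v + v) = (h - 17*(63 + v))*(2*v) = (h + (-1071 - 17*v))*(2*v) = (-1071 + h - 17*v)*(2*v) = 2*v*(-1071 + h - 17*v))
u(64, -196) - 2991 = 2*(-196)*(-1071 + 64 - 17*(-196)) - 2991 = 2*(-196)*(-1071 + 64 + 3332) - 2991 = 2*(-196)*2325 - 2991 = -911400 - 2991 = -914391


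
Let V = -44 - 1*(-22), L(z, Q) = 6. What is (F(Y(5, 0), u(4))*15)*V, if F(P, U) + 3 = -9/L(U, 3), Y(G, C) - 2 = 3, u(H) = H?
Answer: 1485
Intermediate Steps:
Y(G, C) = 5 (Y(G, C) = 2 + 3 = 5)
F(P, U) = -9/2 (F(P, U) = -3 - 9/6 = -3 - 9*1/6 = -3 - 3/2 = -9/2)
V = -22 (V = -44 + 22 = -22)
(F(Y(5, 0), u(4))*15)*V = -9/2*15*(-22) = -135/2*(-22) = 1485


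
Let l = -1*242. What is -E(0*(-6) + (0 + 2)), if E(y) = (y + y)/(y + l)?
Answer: 1/60 ≈ 0.016667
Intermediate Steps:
l = -242
E(y) = 2*y/(-242 + y) (E(y) = (y + y)/(y - 242) = (2*y)/(-242 + y) = 2*y/(-242 + y))
-E(0*(-6) + (0 + 2)) = -2*(0*(-6) + (0 + 2))/(-242 + (0*(-6) + (0 + 2))) = -2*(0 + 2)/(-242 + (0 + 2)) = -2*2/(-242 + 2) = -2*2/(-240) = -2*2*(-1)/240 = -1*(-1/60) = 1/60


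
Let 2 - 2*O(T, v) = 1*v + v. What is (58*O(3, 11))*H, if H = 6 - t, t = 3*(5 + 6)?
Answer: 15660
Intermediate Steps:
t = 33 (t = 3*11 = 33)
O(T, v) = 1 - v (O(T, v) = 1 - (1*v + v)/2 = 1 - (v + v)/2 = 1 - v)
H = -27 (H = 6 - 1*33 = 6 - 33 = -27)
(58*O(3, 11))*H = (58*(1 - 1*11))*(-27) = (58*(1 - 11))*(-27) = (58*(-10))*(-27) = -580*(-27) = 15660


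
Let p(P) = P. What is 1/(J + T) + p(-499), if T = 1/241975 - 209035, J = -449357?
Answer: -79497887937276/159314404199 ≈ -499.00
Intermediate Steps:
T = -50581244124/241975 (T = 1/241975 - 209035 = -50581244124/241975 ≈ -2.0904e+5)
1/(J + T) + p(-499) = 1/(-449357 - 50581244124/241975) - 499 = 1/(-159314404199/241975) - 499 = -241975/159314404199 - 499 = -79497887937276/159314404199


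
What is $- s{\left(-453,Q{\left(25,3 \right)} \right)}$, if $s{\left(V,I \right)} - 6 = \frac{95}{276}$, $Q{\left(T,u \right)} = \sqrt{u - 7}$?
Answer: $- \frac{1751}{276} \approx -6.3442$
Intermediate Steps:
$Q{\left(T,u \right)} = \sqrt{-7 + u}$
$s{\left(V,I \right)} = \frac{1751}{276}$ ($s{\left(V,I \right)} = 6 + \frac{95}{276} = \frac{1751}{276}$)
$- s{\left(-453,Q{\left(25,3 \right)} \right)} = \left(-1\right) \frac{1751}{276} = - \frac{1751}{276}$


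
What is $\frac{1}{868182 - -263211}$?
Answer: $\frac{1}{1131393} \approx 8.8387 \cdot 10^{-7}$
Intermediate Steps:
$\frac{1}{868182 - -263211} = \frac{1}{868182 + \left(428839 - 165628\right)} = \frac{1}{868182 + 263211} = \frac{1}{1131393}$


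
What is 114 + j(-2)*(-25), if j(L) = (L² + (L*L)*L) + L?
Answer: 264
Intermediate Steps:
j(L) = L + L² + L³ (j(L) = (L² + L²*L) + L = (L² + L³) + L = L + L² + L³)
114 + j(-2)*(-25) = 114 - 2*(1 - 2 + (-2)²)*(-25) = 114 - 2*(1 - 2 + 4)*(-25) = 114 - 2*3*(-25) = 114 - 6*(-25) = 114 + 150 = 264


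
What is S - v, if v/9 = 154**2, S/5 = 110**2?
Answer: -152944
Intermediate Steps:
S = 60500 (S = 5*110**2 = 5*12100 = 60500)
v = 213444 (v = 9*154**2 = 9*23716 = 213444)
S - v = 60500 - 1*213444 = 60500 - 213444 = -152944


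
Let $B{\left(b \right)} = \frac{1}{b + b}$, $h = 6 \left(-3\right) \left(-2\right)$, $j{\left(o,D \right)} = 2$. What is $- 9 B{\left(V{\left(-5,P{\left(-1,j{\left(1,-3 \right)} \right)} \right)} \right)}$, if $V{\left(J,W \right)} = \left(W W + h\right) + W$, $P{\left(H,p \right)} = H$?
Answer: $- \frac{1}{8} \approx -0.125$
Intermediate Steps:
$h = 36$ ($h = \left(-18\right) \left(-2\right) = 36$)
$V{\left(J,W \right)} = 36 + W + W^{2}$ ($V{\left(J,W \right)} = \left(W W + 36\right) + W = \left(W^{2} + 36\right) + W = \left(36 + W^{2}\right) + W = 36 + W + W^{2}$)
$B{\left(b \right)} = \frac{1}{2 b}$
$- 9 B{\left(V{\left(-5,P{\left(-1,j{\left(1,-3 \right)} \right)} \right)} \right)} = - 9 \frac{1}{2 \left(36 - 1 + \left(-1\right)^{2}\right)} = - 9 \frac{1}{2 \left(36 - 1 + 1\right)} = - 9 \frac{1}{2 \cdot 36} = - 9 \cdot \frac{1}{2} \cdot \frac{1}{36} = \left(-9\right) \frac{1}{72} = - \frac{1}{8}$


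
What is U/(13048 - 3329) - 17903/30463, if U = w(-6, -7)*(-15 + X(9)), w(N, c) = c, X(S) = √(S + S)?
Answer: -170800642/296069897 - 21*√2/9719 ≈ -0.57995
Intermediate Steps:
X(S) = √2*√S (X(S) = √(2*S) = √2*√S)
U = 105 - 21*√2 (U = -7*(-15 + √2*√9) = -7*(-15 + √2*3) = -7*(-15 + 3*√2) = 105 - 21*√2 ≈ 75.302)
U/(13048 - 3329) - 17903/30463 = (105 - 21*√2)/(13048 - 3329) - 17903/30463 = (105 - 21*√2)/9719 - 17903*1/30463 = (105 - 21*√2)*(1/9719) - 17903/30463 = (105/9719 - 21*√2/9719) - 17903/30463 = -170800642/296069897 - 21*√2/9719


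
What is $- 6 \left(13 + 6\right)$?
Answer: $-114$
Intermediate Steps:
$- 6 \left(13 + 6\right) = \left(-6\right) 19 = -114$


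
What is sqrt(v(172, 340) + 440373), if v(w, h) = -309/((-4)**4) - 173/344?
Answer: sqrt(208447107923)/688 ≈ 663.60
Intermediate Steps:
v(w, h) = -18823/11008 (v(w, h) = -309/256 - 173*1/344 = -309*1/256 - 173/344 = -309/256 - 173/344 = -18823/11008)
sqrt(v(172, 340) + 440373) = sqrt(-18823/11008 + 440373) = sqrt(4847607161/11008) = sqrt(208447107923)/688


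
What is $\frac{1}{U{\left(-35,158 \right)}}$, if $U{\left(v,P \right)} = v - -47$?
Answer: $\frac{1}{12} \approx 0.083333$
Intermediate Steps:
$U{\left(v,P \right)} = 47 + v$ ($U{\left(v,P \right)} = v + 47 = 47 + v$)
$\frac{1}{U{\left(-35,158 \right)}} = \frac{1}{47 - 35} = \frac{1}{12}$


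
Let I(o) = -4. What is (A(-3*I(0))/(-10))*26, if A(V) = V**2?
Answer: -1872/5 ≈ -374.40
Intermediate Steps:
(A(-3*I(0))/(-10))*26 = ((-3*(-4))**2/(-10))*26 = -1/10*12**2*26 = -1/10*144*26 = -72/5*26 = -1872/5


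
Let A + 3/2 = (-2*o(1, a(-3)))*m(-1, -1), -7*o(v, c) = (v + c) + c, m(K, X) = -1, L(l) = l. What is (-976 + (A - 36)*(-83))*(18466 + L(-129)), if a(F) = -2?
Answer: 530214355/14 ≈ 3.7872e+7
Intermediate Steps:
o(v, c) = -2*c/7 - v/7 (o(v, c) = -((v + c) + c)/7 = -((c + v) + c)/7 = -(v + 2*c)/7 = -2*c/7 - v/7)
A = -9/14 (A = -3/2 - 2*(-2/7*(-2) - 1/7*1)*(-1) = -3/2 - 2*(4/7 - 1/7)*(-1) = -3/2 - 2*3/7*(-1) = -3/2 - 6/7*(-1) = -3/2 + 6/7 = -9/14 ≈ -0.64286)
(-976 + (A - 36)*(-83))*(18466 + L(-129)) = (-976 + (-9/14 - 36)*(-83))*(18466 - 129) = (-976 - 513/14*(-83))*18337 = (-976 + 42579/14)*18337 = (28915/14)*18337 = 530214355/14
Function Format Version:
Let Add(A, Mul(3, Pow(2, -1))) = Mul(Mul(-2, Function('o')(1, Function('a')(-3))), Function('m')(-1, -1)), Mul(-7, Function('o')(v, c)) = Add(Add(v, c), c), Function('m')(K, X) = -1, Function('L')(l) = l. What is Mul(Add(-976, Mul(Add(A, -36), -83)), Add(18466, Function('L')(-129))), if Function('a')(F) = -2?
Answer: Rational(530214355, 14) ≈ 3.7872e+7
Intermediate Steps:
Function('o')(v, c) = Add(Mul(Rational(-2, 7), c), Mul(Rational(-1, 7), v)) (Function('o')(v, c) = Mul(Rational(-1, 7), Add(Add(v, c), c)) = Mul(Rational(-1, 7), Add(Add(c, v), c)) = Mul(Rational(-1, 7), Add(v, Mul(2, c))) = Add(Mul(Rational(-2, 7), c), Mul(Rational(-1, 7), v)))
A = Rational(-9, 14) (A = Add(Rational(-3, 2), Mul(Mul(-2, Add(Mul(Rational(-2, 7), -2), Mul(Rational(-1, 7), 1))), -1)) = Add(Rational(-3, 2), Mul(Mul(-2, Add(Rational(4, 7), Rational(-1, 7))), -1)) = Add(Rational(-3, 2), Mul(Mul(-2, Rational(3, 7)), -1)) = Add(Rational(-3, 2), Mul(Rational(-6, 7), -1)) = Add(Rational(-3, 2), Rational(6, 7)) = Rational(-9, 14) ≈ -0.64286)
Mul(Add(-976, Mul(Add(A, -36), -83)), Add(18466, Function('L')(-129))) = Mul(Add(-976, Mul(Add(Rational(-9, 14), -36), -83)), Add(18466, -129)) = Mul(Add(-976, Mul(Rational(-513, 14), -83)), 18337) = Mul(Add(-976, Rational(42579, 14)), 18337) = Mul(Rational(28915, 14), 18337) = Rational(530214355, 14)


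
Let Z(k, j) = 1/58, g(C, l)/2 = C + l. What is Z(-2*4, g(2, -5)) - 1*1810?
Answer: -104979/58 ≈ -1810.0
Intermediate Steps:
g(C, l) = 2*C + 2*l (g(C, l) = 2*(C + l) = 2*C + 2*l)
Z(k, j) = 1/58
Z(-2*4, g(2, -5)) - 1*1810 = 1/58 - 1*1810 = 1/58 - 1810 = -104979/58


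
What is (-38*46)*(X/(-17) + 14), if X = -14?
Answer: -440496/17 ≈ -25912.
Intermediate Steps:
(-38*46)*(X/(-17) + 14) = (-38*46)*(-14/(-17) + 14) = -1748*(-14*(-1/17) + 14) = -1748*(14/17 + 14) = -1748*252/17 = -440496/17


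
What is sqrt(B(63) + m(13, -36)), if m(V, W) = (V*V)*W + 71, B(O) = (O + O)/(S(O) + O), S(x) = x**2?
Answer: I*sqrt(384830)/8 ≈ 77.543*I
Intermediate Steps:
B(O) = 2*O/(O + O**2) (B(O) = (O + O)/(O**2 + O) = (2*O)/(O + O**2) = 2*O/(O + O**2))
m(V, W) = 71 + W*V**2 (m(V, W) = V**2*W + 71 = W*V**2 + 71 = 71 + W*V**2)
sqrt(B(63) + m(13, -36)) = sqrt(2/(1 + 63) + (71 - 36*13**2)) = sqrt(2/64 + (71 - 36*169)) = sqrt(2*(1/64) + (71 - 6084)) = sqrt(1/32 - 6013) = sqrt(-192415/32) = I*sqrt(384830)/8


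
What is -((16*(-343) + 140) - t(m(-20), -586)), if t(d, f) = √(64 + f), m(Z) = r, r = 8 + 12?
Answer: 5348 + 3*I*√58 ≈ 5348.0 + 22.847*I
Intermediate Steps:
r = 20
m(Z) = 20
-((16*(-343) + 140) - t(m(-20), -586)) = -((16*(-343) + 140) - √(64 - 586)) = -((-5488 + 140) - √(-522)) = -(-5348 - 3*I*√58) = 5348 + 3*I*√58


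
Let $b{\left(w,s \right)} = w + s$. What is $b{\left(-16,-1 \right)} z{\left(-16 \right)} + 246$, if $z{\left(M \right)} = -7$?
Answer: $365$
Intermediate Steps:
$b{\left(w,s \right)} = s + w$
$b{\left(-16,-1 \right)} z{\left(-16 \right)} + 246 = \left(-1 - 16\right) \left(-7\right) + 246 = \left(-17\right) \left(-7\right) + 246 = 119 + 246 = 365$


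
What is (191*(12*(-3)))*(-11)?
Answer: 75636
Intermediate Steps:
(191*(12*(-3)))*(-11) = (191*(-36))*(-11) = -6876*(-11) = 75636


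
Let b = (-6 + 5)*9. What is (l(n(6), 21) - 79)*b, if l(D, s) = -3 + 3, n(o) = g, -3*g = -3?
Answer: 711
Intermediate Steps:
g = 1 (g = -⅓*(-3) = 1)
n(o) = 1
b = -9 (b = -1*9 = -9)
l(D, s) = 0
(l(n(6), 21) - 79)*b = (0 - 79)*(-9) = -79*(-9) = 711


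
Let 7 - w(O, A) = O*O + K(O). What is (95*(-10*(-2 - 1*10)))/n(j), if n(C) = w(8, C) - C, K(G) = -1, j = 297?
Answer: -11400/353 ≈ -32.295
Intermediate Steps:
w(O, A) = 8 - O² (w(O, A) = 7 - (O*O - 1) = 7 - (O² - 1) = 7 - (-1 + O²) = 7 + (1 - O²) = 8 - O²)
n(C) = -56 - C (n(C) = (8 - 1*8²) - C = (8 - 1*64) - C = (8 - 64) - C = -56 - C)
(95*(-10*(-2 - 1*10)))/n(j) = (95*(-10*(-2 - 1*10)))/(-56 - 1*297) = (95*(-10*(-2 - 10)))/(-56 - 297) = (95*(-10*(-12)))/(-353) = (95*120)*(-1/353) = 11400*(-1/353) = -11400/353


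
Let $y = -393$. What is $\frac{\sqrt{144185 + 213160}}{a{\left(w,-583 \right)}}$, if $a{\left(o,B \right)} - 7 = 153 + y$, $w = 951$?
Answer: $- \frac{3 \sqrt{39705}}{233} \approx -2.5656$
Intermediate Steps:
$a{\left(o,B \right)} = -233$ ($a{\left(o,B \right)} = 7 + \left(153 - 393\right) = 7 - 240 = -233$)
$\frac{\sqrt{144185 + 213160}}{a{\left(w,-583 \right)}} = \frac{\sqrt{144185 + 213160}}{-233} = \sqrt{357345} \left(- \frac{1}{233}\right) = 3 \sqrt{39705} \left(- \frac{1}{233}\right) = - \frac{3 \sqrt{39705}}{233}$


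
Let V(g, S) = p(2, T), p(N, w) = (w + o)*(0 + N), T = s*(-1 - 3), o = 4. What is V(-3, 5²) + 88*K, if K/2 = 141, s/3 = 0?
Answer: 24824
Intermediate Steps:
s = 0 (s = 3*0 = 0)
T = 0 (T = 0*(-1 - 3) = 0*(-4) = 0)
p(N, w) = N*(4 + w) (p(N, w) = (w + 4)*(0 + N) = (4 + w)*N = N*(4 + w))
K = 282 (K = 2*141 = 282)
V(g, S) = 8 (V(g, S) = 2*(4 + 0) = 2*4 = 8)
V(-3, 5²) + 88*K = 8 + 88*282 = 8 + 24816 = 24824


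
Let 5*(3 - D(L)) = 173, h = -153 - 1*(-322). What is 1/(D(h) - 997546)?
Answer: -5/4987888 ≈ -1.0024e-6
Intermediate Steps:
h = 169 (h = -153 + 322 = 169)
D(L) = -158/5 (D(L) = 3 - 1/5*173 = 3 - 173/5 = -158/5)
1/(D(h) - 997546) = 1/(-158/5 - 997546) = 1/(-4987888/5) = -5/4987888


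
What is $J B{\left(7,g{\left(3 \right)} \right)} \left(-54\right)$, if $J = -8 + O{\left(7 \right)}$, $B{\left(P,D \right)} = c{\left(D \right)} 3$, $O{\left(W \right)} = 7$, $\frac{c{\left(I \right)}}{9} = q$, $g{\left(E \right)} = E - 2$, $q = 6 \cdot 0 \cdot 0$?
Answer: $0$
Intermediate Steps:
$q = 0$ ($q = 0 \cdot 0 = 0$)
$g{\left(E \right)} = -2 + E$ ($g{\left(E \right)} = E - 2 = -2 + E$)
$c{\left(I \right)} = 0$ ($c{\left(I \right)} = 9 \cdot 0 = 0$)
$B{\left(P,D \right)} = 0$ ($B{\left(P,D \right)} = 0 \cdot 3 = 0$)
$J = -1$ ($J = -8 + 7 = -1$)
$J B{\left(7,g{\left(3 \right)} \right)} \left(-54\right) = \left(-1\right) 0 \left(-54\right) = 0 \left(-54\right) = 0$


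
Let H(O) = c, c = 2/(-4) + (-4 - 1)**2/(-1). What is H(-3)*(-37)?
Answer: 1887/2 ≈ 943.50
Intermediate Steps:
c = -51/2 (c = 2*(-1/4) + (-5)**2*(-1) = -1/2 + 25*(-1) = -1/2 - 25 = -51/2 ≈ -25.500)
H(O) = -51/2
H(-3)*(-37) = -51/2*(-37) = 1887/2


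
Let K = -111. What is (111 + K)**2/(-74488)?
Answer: 0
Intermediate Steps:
(111 + K)**2/(-74488) = (111 - 111)**2/(-74488) = 0**2*(-1/74488) = 0*(-1/74488) = 0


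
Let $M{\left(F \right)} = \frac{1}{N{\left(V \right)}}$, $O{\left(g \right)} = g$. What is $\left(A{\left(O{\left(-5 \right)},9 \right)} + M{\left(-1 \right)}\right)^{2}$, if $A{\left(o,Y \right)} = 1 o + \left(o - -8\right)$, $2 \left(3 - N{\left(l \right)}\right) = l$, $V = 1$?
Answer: $\frac{64}{25} \approx 2.56$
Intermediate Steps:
$N{\left(l \right)} = 3 - \frac{l}{2}$
$M{\left(F \right)} = \frac{2}{5}$ ($M{\left(F \right)} = \frac{1}{3 - \frac{1}{2}} = \frac{1}{\frac{5}{2}} = \frac{2}{5}$)
$A{\left(o,Y \right)} = 8 + 2 o$ ($A{\left(o,Y \right)} = o + \left(o + 8\right) = o + \left(8 + o\right) = 8 + 2 o$)
$\left(A{\left(O{\left(-5 \right)},9 \right)} + M{\left(-1 \right)}\right)^{2} = \left(\left(8 + 2 \left(-5\right)\right) + \frac{2}{5}\right)^{2} = \left(\left(8 - 10\right) + \frac{2}{5}\right)^{2} = \left(-2 + \frac{2}{5}\right)^{2} = \left(- \frac{8}{5}\right)^{2} = \frac{64}{25}$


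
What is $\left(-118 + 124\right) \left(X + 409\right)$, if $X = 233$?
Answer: $3852$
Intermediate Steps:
$\left(-118 + 124\right) \left(X + 409\right) = \left(-118 + 124\right) \left(233 + 409\right) = 6 \cdot 642 = 3852$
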